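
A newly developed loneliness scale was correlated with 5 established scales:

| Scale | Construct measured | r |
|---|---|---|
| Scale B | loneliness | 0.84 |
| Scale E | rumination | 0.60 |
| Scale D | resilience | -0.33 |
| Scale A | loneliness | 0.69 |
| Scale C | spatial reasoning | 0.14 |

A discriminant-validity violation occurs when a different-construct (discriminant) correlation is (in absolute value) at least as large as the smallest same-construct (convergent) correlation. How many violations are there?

Convergent (same construct = loneliness): Scale B, Scale A.
Smallest convergent = 0.69. Discriminant |r|: 0.60, 0.33, 0.14; count ≥ 0.69 → 0.

0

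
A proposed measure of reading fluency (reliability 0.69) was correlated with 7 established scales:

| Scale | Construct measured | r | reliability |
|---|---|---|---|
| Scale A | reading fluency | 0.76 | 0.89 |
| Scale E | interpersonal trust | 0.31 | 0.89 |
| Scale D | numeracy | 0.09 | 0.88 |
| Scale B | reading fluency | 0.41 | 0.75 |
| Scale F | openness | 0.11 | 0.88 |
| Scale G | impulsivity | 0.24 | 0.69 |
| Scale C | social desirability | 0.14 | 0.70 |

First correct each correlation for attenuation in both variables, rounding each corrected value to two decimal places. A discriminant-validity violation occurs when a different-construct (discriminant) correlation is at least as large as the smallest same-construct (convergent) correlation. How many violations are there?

0

Disattenuated r (r / √(r_scale · r_new)):
  Scale A (conv): 0.76 / √(0.89·0.69) = 0.97
  Scale E (disc): 0.31 / √(0.89·0.69) = 0.40
  Scale D (disc): 0.09 / √(0.88·0.69) = 0.12
  Scale B (conv): 0.41 / √(0.75·0.69) = 0.57
  Scale F (disc): 0.11 / √(0.88·0.69) = 0.14
  Scale G (disc): 0.24 / √(0.69·0.69) = 0.35
  Scale C (disc): 0.14 / √(0.70·0.69) = 0.20
Smallest convergent = 0.57. Discriminant values: 0.40, 0.12, 0.14, 0.35, 0.20; count ≥ 0.57 → 0.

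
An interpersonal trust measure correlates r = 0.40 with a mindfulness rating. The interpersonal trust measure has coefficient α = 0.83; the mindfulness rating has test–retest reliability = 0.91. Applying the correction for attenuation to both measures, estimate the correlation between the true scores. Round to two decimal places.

r_true = r_obs / √(r_xx · r_yy) = 0.40 / √(0.83 × 0.91) = 0.40 / √0.7553 = 0.40 / 0.8691 ≈ 0.46.

0.46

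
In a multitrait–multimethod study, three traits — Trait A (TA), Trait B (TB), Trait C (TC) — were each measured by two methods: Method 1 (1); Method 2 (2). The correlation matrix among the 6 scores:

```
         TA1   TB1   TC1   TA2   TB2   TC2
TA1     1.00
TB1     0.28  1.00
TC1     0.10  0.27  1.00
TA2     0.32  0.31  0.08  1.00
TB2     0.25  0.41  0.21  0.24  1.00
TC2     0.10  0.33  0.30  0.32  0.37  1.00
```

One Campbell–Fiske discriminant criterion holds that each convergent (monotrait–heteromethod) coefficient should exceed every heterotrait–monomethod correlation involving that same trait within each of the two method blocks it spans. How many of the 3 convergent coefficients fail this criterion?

2

Convergent coefficients and their comparison sets:
TA (methods 1·2): 0.32 vs {0.28, 0.24, 0.10, 0.32} → fail.
TB (methods 1·2): 0.41 vs {0.28, 0.24, 0.27, 0.37} → pass.
TC (methods 1·2): 0.30 vs {0.10, 0.32, 0.27, 0.37} → fail.
2 of 3 fail.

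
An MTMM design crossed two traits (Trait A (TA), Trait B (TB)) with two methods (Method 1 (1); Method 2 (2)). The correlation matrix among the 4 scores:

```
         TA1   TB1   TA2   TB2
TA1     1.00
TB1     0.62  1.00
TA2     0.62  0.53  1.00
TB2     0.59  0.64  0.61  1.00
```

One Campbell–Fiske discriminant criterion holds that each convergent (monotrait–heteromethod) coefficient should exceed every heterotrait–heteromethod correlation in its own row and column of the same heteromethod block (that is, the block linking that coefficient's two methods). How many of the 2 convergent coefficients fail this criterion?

0

Each convergent coefficient versus the relevant comparison correlations:
TA (methods 1·2): 0.62 vs {0.59, 0.53} → pass.
TB (methods 1·2): 0.64 vs {0.53, 0.59} → pass.
0 of 2 fail.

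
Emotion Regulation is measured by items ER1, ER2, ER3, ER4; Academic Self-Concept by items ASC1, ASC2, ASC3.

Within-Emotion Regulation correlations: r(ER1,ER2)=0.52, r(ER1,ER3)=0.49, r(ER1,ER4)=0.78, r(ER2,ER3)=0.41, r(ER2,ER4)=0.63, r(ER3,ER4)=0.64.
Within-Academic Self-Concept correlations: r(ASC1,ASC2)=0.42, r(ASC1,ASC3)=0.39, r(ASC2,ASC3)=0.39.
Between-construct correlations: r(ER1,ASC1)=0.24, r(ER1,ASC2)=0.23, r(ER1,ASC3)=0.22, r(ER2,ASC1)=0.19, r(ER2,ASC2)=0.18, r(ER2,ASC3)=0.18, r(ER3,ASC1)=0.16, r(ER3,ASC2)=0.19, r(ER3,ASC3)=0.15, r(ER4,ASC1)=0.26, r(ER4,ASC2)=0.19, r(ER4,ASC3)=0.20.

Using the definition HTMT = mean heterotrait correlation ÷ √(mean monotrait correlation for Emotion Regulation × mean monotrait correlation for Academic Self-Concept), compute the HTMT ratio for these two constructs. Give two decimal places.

Mean heterotrait r = 2.39/12 = 0.1992.
Mean within-ER = 3.47/6 = 0.5783; mean within-ASC = 1.20/3 = 0.4000.
Geometric mean = √(0.5783 × 0.4000) = 0.4810.
HTMT = 0.1992 / 0.4810 = 0.41.

0.41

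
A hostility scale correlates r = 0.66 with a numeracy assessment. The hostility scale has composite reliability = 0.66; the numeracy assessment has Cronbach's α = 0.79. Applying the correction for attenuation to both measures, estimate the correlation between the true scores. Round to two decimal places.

0.91

r_true = r_obs / √(r_xx · r_yy) = 0.66 / √(0.66 × 0.79) = 0.66 / √0.5214 = 0.66 / 0.7221 ≈ 0.91.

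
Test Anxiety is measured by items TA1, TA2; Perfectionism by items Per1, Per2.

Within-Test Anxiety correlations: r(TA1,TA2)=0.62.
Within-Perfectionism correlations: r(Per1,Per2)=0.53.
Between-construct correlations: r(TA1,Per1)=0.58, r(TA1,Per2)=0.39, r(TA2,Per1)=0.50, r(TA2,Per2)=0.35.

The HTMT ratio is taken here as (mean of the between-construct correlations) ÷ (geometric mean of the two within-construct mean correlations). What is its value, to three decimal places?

0.794

Mean heterotrait r = 1.82/4 = 0.4550.
Mean within-TA = 0.62/1 = 0.6200; mean within-Per = 0.53/1 = 0.5300.
Geometric mean = √(0.6200 × 0.5300) = 0.5732.
HTMT = 0.4550 / 0.5732 = 0.794.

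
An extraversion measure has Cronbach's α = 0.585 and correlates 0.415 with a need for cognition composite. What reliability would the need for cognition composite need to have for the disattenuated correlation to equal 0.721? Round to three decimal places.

0.566

r_true = r_obs / √(r_xx · r_yy) ⇒ 0.721 = 0.415 / √(0.585 · r_yy).
√(0.585 · r_yy) = 0.415 / 0.721 = 0.5756; 0.585 · r_yy = 0.3313; r_yy = 0.3313 / 0.585 ≈ 0.566.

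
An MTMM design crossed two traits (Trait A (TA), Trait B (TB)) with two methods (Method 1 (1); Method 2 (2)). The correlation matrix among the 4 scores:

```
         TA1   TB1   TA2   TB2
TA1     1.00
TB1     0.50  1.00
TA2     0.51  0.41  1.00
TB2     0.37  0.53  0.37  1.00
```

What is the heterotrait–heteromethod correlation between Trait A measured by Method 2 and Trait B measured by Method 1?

0.41

Different traits and methods: r(TA2, TB1) = 0.41.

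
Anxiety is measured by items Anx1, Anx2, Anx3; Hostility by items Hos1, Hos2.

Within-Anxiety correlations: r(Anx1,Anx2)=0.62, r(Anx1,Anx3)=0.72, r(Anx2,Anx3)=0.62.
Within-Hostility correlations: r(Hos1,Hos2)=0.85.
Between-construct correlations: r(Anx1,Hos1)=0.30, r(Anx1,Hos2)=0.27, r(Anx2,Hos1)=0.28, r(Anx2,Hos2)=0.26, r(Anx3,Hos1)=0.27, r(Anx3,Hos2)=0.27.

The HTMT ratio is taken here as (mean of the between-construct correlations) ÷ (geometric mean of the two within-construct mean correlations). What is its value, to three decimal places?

Mean heterotrait r = 1.65/6 = 0.2750.
Mean within-Anx = 1.96/3 = 0.6533; mean within-Hos = 0.85/1 = 0.8500.
Geometric mean = √(0.6533 × 0.8500) = 0.7452.
HTMT = 0.2750 / 0.7452 = 0.369.

0.369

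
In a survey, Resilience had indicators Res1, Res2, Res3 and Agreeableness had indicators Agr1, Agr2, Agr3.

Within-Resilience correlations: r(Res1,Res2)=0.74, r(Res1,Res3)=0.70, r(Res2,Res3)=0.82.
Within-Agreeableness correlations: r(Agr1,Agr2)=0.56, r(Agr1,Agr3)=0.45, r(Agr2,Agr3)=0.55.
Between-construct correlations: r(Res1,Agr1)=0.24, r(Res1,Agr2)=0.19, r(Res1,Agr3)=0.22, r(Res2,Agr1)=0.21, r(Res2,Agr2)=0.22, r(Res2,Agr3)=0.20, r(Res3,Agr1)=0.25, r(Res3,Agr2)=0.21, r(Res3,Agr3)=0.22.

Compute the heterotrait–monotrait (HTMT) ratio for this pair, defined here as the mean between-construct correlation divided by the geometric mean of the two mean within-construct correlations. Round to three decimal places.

0.348

Mean heterotrait r = 1.96/9 = 0.2178.
Mean within-Res = 2.26/3 = 0.7533; mean within-Agr = 1.56/3 = 0.5200.
Geometric mean = √(0.7533 × 0.5200) = 0.6259.
HTMT = 0.2178 / 0.6259 = 0.348.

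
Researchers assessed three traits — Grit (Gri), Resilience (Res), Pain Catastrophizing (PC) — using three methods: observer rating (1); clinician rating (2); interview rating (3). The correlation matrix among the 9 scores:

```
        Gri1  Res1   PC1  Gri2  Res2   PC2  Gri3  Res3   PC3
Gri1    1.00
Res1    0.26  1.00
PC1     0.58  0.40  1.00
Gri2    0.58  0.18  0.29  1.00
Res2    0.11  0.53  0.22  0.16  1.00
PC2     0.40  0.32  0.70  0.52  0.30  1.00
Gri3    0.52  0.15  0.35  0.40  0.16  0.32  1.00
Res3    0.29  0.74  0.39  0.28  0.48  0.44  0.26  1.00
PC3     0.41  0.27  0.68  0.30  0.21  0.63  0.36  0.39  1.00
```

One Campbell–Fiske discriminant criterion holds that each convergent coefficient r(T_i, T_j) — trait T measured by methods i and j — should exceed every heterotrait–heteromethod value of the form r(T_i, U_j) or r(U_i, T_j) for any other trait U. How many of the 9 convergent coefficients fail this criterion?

Each convergent coefficient versus the relevant comparison correlations:
Gri (methods 1·2): 0.58 vs {0.11, 0.18, 0.40, 0.29} → pass.
Gri (methods 1·3): 0.52 vs {0.29, 0.15, 0.41, 0.35} → pass.
Gri (methods 2·3): 0.40 vs {0.28, 0.16, 0.30, 0.32} → pass.
Res (methods 1·2): 0.53 vs {0.18, 0.11, 0.32, 0.22} → pass.
Res (methods 1·3): 0.74 vs {0.15, 0.29, 0.27, 0.39} → pass.
Res (methods 2·3): 0.48 vs {0.16, 0.28, 0.21, 0.44} → pass.
PC (methods 1·2): 0.70 vs {0.29, 0.40, 0.22, 0.32} → pass.
PC (methods 1·3): 0.68 vs {0.35, 0.41, 0.39, 0.27} → pass.
PC (methods 2·3): 0.63 vs {0.32, 0.30, 0.44, 0.21} → pass.
0 of 9 fail.

0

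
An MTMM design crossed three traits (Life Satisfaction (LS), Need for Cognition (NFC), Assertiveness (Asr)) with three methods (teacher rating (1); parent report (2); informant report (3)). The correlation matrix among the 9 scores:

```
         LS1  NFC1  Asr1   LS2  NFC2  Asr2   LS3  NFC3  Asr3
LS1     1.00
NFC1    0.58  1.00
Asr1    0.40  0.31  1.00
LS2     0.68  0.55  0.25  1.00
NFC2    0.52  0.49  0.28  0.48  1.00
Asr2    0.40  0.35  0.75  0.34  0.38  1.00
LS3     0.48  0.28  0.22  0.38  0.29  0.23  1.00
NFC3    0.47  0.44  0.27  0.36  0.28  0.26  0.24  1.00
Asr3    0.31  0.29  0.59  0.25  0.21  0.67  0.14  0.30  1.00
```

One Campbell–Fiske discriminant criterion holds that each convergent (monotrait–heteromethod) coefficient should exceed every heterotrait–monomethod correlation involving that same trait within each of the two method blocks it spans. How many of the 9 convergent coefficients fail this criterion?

5

Checking each validity diagonal entry against its comparison values:
LS (methods 1·2): 0.68 vs {0.58, 0.48, 0.40, 0.34} → pass.
LS (methods 1·3): 0.48 vs {0.58, 0.24, 0.40, 0.14} → fail.
LS (methods 2·3): 0.38 vs {0.48, 0.24, 0.34, 0.14} → fail.
NFC (methods 1·2): 0.49 vs {0.58, 0.48, 0.31, 0.38} → fail.
NFC (methods 1·3): 0.44 vs {0.58, 0.24, 0.31, 0.30} → fail.
NFC (methods 2·3): 0.28 vs {0.48, 0.24, 0.38, 0.30} → fail.
Asr (methods 1·2): 0.75 vs {0.40, 0.34, 0.31, 0.38} → pass.
Asr (methods 1·3): 0.59 vs {0.40, 0.14, 0.31, 0.30} → pass.
Asr (methods 2·3): 0.67 vs {0.34, 0.14, 0.38, 0.30} → pass.
5 of 9 fail.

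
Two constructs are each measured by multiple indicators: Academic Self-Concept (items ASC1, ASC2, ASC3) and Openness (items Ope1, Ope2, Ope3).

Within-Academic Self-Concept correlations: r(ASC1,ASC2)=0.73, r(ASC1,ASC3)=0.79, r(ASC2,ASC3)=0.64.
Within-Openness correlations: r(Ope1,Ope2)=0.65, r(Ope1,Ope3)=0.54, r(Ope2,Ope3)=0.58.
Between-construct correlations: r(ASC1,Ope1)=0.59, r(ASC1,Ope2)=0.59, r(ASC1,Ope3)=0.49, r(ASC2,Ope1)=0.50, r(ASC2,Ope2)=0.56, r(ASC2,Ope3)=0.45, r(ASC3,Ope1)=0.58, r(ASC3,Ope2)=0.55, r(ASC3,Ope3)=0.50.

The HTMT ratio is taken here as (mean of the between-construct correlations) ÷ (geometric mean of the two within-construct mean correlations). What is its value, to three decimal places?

Mean between = 4.81/9 = 0.5344.
Mean within-ASC = 2.16/3 = 0.7200; mean within-Ope = 1.77/3 = 0.5900.
Geometric mean = √(0.7200 × 0.5900) = 0.6518.
HTMT = 0.5344 / 0.6518 = 0.820.

0.820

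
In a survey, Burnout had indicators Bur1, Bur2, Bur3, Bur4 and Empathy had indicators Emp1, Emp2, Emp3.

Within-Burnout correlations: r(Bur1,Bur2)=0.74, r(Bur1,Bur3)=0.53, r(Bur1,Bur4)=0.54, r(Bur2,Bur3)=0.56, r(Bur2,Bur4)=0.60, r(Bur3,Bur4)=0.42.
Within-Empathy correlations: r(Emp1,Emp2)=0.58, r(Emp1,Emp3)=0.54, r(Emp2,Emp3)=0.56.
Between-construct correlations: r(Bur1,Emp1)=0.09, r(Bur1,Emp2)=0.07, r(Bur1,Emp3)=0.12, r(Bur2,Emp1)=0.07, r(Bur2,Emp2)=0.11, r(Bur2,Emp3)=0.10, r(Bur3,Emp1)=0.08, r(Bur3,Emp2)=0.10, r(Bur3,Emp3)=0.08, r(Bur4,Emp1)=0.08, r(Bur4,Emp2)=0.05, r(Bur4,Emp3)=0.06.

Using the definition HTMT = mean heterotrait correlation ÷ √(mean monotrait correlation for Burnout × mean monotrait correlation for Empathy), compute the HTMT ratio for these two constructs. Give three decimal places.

0.150

Between-construct mean = 1.01/12 = 0.0842.
Mean within-Bur = 3.39/6 = 0.5650; mean within-Emp = 1.68/3 = 0.5600.
Geometric mean = √(0.5650 × 0.5600) = 0.5625.
HTMT = 0.0842 / 0.5625 = 0.150.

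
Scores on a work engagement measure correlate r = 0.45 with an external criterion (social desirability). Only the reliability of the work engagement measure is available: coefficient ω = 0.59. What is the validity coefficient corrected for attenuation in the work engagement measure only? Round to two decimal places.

Single correction: r_c = r_obs / √r_xx = 0.45 / √0.59 = 0.45 / 0.7681 ≈ 0.59.

0.59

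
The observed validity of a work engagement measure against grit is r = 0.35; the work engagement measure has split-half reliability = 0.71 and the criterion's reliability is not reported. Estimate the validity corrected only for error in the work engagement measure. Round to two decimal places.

Single correction: r_c = r_obs / √r_xx = 0.35 / √0.71 = 0.35 / 0.8426 ≈ 0.42.

0.42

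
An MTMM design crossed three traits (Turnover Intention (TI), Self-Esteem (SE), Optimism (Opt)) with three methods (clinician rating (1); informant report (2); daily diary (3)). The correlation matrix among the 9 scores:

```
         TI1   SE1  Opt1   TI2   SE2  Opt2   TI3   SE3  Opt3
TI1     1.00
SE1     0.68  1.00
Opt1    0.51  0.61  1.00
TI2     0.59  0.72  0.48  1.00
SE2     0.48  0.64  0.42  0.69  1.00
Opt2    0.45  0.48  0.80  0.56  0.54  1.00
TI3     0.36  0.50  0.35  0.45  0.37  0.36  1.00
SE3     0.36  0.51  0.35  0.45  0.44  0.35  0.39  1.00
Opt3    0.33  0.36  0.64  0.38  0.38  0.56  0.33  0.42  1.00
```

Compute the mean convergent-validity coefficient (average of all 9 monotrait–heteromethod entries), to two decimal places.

Convergent values: 0.59, 0.36, 0.45, 0.64, 0.51, 0.44, 0.80, 0.64, 0.56; mean = 4.99/9 = 0.55.

0.55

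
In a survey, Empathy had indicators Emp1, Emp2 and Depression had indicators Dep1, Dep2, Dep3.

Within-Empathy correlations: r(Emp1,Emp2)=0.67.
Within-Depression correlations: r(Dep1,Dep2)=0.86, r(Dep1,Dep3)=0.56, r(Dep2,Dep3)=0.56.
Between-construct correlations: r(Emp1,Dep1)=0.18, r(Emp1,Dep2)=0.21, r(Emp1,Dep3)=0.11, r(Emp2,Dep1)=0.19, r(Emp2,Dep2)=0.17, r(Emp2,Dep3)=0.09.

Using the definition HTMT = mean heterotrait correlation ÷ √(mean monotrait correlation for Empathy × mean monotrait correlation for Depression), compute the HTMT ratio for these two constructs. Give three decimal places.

0.238

Mean heterotrait r = 0.95/6 = 0.1583.
Mean within-Emp = 0.67/1 = 0.6700; mean within-Dep = 1.98/3 = 0.6600.
Geometric mean = √(0.6700 × 0.6600) = 0.6650.
HTMT = 0.1583 / 0.6650 = 0.238.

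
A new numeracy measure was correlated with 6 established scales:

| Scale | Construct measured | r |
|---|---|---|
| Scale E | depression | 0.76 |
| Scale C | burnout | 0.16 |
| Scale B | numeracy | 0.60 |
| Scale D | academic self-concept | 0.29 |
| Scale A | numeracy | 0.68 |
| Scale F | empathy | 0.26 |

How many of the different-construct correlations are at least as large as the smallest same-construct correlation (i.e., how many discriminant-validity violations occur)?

Convergent (same construct = numeracy): Scale B, Scale A.
Smallest convergent = 0.60. Discriminant values: 0.76, 0.16, 0.29, 0.26; count ≥ 0.60 → 1.

1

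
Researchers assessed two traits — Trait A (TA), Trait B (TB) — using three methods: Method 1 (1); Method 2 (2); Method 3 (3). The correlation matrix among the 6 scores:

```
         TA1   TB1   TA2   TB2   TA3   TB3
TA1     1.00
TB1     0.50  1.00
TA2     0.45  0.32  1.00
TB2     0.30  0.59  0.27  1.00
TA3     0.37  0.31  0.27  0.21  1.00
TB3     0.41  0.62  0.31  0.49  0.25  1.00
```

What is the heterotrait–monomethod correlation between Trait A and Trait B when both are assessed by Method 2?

0.27

Different traits, same method: r(TA2, TB2) = 0.27.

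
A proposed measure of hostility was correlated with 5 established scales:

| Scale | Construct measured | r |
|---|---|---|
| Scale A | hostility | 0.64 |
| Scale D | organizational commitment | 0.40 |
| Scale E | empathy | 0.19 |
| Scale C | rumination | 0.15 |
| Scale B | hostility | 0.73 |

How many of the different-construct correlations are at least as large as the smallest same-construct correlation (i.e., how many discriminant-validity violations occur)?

0

Convergent (same construct = hostility): Scale A, Scale B.
Smallest convergent = 0.64. Discriminant values: 0.40, 0.19, 0.15; count ≥ 0.64 → 0.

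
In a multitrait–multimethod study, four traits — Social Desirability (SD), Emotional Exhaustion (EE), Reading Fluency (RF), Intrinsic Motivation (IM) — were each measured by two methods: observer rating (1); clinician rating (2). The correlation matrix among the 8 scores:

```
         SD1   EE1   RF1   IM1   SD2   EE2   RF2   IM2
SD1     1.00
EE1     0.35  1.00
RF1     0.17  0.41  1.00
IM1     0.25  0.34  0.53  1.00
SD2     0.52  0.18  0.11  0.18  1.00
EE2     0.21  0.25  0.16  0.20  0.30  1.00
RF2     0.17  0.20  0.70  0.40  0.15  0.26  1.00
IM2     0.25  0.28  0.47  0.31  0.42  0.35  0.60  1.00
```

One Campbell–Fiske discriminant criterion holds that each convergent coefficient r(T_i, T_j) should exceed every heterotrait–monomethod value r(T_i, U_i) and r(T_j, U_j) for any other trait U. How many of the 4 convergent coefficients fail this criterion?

Checking each validity diagonal entry against its comparison values:
SD (methods 1·2): 0.52 vs {0.35, 0.30, 0.17, 0.15, 0.25, 0.42} → pass.
EE (methods 1·2): 0.25 vs {0.35, 0.30, 0.41, 0.26, 0.34, 0.35} → fail.
RF (methods 1·2): 0.70 vs {0.17, 0.15, 0.41, 0.26, 0.53, 0.60} → pass.
IM (methods 1·2): 0.31 vs {0.25, 0.42, 0.34, 0.35, 0.53, 0.60} → fail.
2 of 4 fail.

2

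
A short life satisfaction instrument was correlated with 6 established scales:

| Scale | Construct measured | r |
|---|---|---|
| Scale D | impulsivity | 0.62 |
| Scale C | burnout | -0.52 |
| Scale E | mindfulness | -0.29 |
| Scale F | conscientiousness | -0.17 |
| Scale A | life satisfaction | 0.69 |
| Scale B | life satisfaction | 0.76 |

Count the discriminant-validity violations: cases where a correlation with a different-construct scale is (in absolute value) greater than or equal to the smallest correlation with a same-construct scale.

0

Convergent (same construct = life satisfaction): Scale A, Scale B.
Smallest convergent = 0.69. Discriminant |r|: 0.62, 0.52, 0.29, 0.17; count ≥ 0.69 → 0.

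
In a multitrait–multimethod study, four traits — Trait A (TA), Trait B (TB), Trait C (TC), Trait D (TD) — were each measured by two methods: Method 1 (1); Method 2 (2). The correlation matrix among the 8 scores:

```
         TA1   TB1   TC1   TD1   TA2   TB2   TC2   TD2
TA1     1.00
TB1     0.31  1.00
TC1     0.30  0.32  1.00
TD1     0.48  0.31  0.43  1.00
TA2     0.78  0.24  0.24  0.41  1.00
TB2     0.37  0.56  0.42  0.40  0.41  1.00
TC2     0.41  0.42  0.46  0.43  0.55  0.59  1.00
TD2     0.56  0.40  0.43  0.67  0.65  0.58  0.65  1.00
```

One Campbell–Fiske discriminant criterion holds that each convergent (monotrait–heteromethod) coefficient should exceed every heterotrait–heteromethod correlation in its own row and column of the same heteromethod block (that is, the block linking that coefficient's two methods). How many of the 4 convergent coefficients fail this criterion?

Each convergent coefficient versus the relevant comparison correlations:
TA (methods 1·2): 0.78 vs {0.37, 0.24, 0.41, 0.24, 0.56, 0.41} → pass.
TB (methods 1·2): 0.56 vs {0.24, 0.37, 0.42, 0.42, 0.40, 0.40} → pass.
TC (methods 1·2): 0.46 vs {0.24, 0.41, 0.42, 0.42, 0.43, 0.43} → pass.
TD (methods 1·2): 0.67 vs {0.41, 0.56, 0.40, 0.40, 0.43, 0.43} → pass.
0 of 4 fail.

0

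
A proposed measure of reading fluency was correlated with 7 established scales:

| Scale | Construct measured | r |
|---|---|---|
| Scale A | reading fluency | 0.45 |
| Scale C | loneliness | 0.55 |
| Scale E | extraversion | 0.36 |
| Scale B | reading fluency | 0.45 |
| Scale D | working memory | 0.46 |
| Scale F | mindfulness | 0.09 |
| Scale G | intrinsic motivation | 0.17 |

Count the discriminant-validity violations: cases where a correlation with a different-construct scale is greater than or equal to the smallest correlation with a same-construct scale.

Convergent (same construct = reading fluency): Scale A, Scale B.
Smallest convergent = 0.45. Discriminant values: 0.55, 0.36, 0.46, 0.09, 0.17; count ≥ 0.45 → 2.

2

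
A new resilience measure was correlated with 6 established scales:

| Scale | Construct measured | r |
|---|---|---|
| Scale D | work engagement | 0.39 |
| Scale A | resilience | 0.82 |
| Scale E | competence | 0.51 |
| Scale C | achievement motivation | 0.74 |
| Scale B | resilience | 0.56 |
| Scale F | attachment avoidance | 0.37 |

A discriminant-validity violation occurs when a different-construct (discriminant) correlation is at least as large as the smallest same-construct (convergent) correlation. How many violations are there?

1

Convergent (same construct = resilience): Scale A, Scale B.
Smallest convergent = 0.56. Discriminant values: 0.39, 0.51, 0.74, 0.37; count ≥ 0.56 → 1.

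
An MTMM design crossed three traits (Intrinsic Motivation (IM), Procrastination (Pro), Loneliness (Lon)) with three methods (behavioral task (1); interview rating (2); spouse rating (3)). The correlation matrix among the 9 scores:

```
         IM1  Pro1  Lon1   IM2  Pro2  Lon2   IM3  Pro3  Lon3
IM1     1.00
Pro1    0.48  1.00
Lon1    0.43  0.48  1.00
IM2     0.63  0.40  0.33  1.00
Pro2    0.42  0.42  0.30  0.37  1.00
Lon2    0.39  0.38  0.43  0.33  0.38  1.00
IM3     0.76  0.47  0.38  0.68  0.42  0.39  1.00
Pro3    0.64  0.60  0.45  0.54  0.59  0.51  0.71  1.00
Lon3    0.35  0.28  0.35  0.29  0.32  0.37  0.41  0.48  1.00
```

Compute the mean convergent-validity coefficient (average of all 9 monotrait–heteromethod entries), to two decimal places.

0.54

Convergent values: 0.63, 0.76, 0.68, 0.42, 0.60, 0.59, 0.43, 0.35, 0.37; mean = 4.83/9 = 0.54.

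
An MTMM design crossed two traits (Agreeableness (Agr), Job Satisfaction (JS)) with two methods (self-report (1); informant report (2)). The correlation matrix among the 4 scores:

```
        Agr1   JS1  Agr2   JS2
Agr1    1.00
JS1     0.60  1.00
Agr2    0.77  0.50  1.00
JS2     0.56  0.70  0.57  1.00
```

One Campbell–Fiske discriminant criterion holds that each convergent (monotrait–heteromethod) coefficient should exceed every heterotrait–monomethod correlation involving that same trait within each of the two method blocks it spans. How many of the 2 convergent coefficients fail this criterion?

Convergent coefficients and their comparison sets:
Agr (methods 1·2): 0.77 vs {0.60, 0.57} → pass.
JS (methods 1·2): 0.70 vs {0.60, 0.57} → pass.
0 of 2 fail.

0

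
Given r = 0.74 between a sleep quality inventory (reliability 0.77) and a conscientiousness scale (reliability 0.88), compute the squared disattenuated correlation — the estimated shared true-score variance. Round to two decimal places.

0.81

Disattenuated r = 0.74 / √(0.77 × 0.88) = 0.74 / 0.8232 = 0.8989.
Shared true-score variance = 0.8989² = 0.8080 ≈ 0.81.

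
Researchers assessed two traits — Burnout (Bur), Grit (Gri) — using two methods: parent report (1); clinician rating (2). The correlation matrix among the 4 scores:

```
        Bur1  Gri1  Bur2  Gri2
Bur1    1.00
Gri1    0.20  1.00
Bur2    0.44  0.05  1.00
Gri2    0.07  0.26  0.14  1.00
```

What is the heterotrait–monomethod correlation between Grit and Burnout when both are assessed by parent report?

0.20

Different traits, same method: r(Gri1, Bur1) = 0.20.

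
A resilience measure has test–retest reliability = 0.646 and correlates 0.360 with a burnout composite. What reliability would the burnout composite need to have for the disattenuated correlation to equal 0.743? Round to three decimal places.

0.363

r_true = r_obs / √(r_xx · r_yy) ⇒ 0.743 = 0.360 / √(0.646 · r_yy).
√(0.646 · r_yy) = 0.360 / 0.743 = 0.4845; 0.646 · r_yy = 0.2347; r_yy = 0.2347 / 0.646 ≈ 0.363.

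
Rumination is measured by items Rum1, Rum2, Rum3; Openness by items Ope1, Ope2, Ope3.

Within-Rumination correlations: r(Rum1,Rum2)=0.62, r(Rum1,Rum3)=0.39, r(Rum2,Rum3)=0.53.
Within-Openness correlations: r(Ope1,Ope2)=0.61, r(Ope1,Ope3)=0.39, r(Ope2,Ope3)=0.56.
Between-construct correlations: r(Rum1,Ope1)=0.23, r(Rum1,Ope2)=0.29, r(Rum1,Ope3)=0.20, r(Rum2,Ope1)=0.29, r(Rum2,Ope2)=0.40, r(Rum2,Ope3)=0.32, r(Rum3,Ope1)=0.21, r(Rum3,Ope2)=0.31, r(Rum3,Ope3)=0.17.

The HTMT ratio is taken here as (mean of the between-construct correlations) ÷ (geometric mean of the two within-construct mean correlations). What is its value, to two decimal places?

0.52

Between-construct mean = 2.42/9 = 0.2689.
Mean within-Rum = 1.54/3 = 0.5133; mean within-Ope = 1.56/3 = 0.5200.
Geometric mean = √(0.5133 × 0.5200) = 0.5166.
HTMT = 0.2689 / 0.5166 = 0.52.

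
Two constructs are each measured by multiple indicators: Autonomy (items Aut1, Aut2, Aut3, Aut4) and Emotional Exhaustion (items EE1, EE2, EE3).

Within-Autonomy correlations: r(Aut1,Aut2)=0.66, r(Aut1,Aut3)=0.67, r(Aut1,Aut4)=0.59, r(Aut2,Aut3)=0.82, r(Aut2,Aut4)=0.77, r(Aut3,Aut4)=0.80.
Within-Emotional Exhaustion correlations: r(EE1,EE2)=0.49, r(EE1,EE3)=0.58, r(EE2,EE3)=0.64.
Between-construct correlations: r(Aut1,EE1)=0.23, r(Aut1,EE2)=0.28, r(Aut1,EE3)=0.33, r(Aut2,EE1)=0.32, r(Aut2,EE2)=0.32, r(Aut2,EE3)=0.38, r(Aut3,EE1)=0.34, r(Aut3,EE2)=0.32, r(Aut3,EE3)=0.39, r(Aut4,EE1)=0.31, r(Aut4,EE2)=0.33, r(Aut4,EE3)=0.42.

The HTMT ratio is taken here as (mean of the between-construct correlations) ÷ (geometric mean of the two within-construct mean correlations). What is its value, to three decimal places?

Mean between = 3.97/12 = 0.3308.
Mean within-Aut = 4.31/6 = 0.7183; mean within-EE = 1.71/3 = 0.5700.
Geometric mean = √(0.7183 × 0.5700) = 0.6399.
HTMT = 0.3308 / 0.6399 = 0.517.

0.517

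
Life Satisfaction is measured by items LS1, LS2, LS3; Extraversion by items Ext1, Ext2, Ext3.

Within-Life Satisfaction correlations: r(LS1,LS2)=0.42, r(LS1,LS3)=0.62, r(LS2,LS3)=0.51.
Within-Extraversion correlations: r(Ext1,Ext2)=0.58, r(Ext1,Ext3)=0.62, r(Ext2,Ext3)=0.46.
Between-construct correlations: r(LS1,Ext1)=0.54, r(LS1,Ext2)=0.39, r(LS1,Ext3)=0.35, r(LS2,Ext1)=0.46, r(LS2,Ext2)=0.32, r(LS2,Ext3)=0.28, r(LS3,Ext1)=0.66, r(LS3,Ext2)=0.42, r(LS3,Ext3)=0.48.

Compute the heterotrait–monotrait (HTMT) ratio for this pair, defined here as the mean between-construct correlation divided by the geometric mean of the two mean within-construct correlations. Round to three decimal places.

0.810

Mean between = 3.90/9 = 0.4333.
Mean within-LS = 1.55/3 = 0.5167; mean within-Ext = 1.66/3 = 0.5533.
Geometric mean = √(0.5167 × 0.5533) = 0.5347.
HTMT = 0.4333 / 0.5347 = 0.810.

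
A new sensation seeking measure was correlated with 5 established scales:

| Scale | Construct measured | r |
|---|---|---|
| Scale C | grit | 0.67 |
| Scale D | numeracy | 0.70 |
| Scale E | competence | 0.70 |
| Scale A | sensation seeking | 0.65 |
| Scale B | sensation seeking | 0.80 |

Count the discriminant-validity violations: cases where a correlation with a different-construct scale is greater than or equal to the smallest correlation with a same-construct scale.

3

Convergent (same construct = sensation seeking): Scale A, Scale B.
Smallest convergent = 0.65. Discriminant values: 0.67, 0.70, 0.70; count ≥ 0.65 → 3.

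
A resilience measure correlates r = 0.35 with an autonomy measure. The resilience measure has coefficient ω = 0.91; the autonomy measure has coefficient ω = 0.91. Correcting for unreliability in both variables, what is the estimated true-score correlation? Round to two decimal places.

r_true = r_obs / √(r_xx · r_yy) = 0.35 / √(0.91 × 0.91) = 0.35 / √0.8281 = 0.35 / 0.9100 ≈ 0.38.

0.38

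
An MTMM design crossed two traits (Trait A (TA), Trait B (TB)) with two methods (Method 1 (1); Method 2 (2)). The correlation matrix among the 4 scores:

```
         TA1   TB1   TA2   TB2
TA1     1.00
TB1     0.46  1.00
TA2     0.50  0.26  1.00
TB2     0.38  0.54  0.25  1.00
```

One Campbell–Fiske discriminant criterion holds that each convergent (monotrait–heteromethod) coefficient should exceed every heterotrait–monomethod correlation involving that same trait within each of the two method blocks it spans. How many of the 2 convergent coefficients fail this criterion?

Checking each validity diagonal entry against its comparison values:
TA (methods 1·2): 0.50 vs {0.46, 0.25} → pass.
TB (methods 1·2): 0.54 vs {0.46, 0.25} → pass.
0 of 2 fail.

0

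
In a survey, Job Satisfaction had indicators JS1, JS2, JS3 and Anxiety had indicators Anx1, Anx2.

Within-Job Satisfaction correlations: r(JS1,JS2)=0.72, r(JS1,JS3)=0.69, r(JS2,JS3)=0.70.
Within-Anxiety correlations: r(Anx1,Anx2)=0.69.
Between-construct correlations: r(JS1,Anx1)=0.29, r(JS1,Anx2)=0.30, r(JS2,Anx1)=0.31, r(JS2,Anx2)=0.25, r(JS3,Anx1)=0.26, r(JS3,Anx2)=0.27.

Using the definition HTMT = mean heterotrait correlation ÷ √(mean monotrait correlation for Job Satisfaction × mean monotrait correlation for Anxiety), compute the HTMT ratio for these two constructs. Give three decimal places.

0.402

Mean between = 1.68/6 = 0.2800.
Mean within-JS = 2.11/3 = 0.7033; mean within-Anx = 0.69/1 = 0.6900.
Geometric mean = √(0.7033 × 0.6900) = 0.6966.
HTMT = 0.2800 / 0.6966 = 0.402.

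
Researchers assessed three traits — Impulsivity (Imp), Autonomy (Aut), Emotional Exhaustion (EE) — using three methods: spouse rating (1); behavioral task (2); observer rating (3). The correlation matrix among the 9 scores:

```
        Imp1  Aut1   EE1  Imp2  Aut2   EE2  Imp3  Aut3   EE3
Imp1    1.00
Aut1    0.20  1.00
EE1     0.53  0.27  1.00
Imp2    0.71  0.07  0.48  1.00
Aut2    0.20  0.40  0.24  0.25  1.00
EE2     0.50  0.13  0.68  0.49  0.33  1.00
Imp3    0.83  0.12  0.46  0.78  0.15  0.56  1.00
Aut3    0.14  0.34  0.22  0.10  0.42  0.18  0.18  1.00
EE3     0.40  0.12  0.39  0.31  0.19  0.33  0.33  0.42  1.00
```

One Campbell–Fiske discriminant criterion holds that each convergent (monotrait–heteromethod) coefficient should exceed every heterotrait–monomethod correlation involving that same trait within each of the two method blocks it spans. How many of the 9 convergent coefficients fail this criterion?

Checking each validity diagonal entry against its comparison values:
Imp (methods 1·2): 0.71 vs {0.20, 0.25, 0.53, 0.49} → pass.
Imp (methods 1·3): 0.83 vs {0.20, 0.18, 0.53, 0.33} → pass.
Imp (methods 2·3): 0.78 vs {0.25, 0.18, 0.49, 0.33} → pass.
Aut (methods 1·2): 0.40 vs {0.20, 0.25, 0.27, 0.33} → pass.
Aut (methods 1·3): 0.34 vs {0.20, 0.18, 0.27, 0.42} → fail.
Aut (methods 2·3): 0.42 vs {0.25, 0.18, 0.33, 0.42} → fail.
EE (methods 1·2): 0.68 vs {0.53, 0.49, 0.27, 0.33} → pass.
EE (methods 1·3): 0.39 vs {0.53, 0.33, 0.27, 0.42} → fail.
EE (methods 2·3): 0.33 vs {0.49, 0.33, 0.33, 0.42} → fail.
4 of 9 fail.

4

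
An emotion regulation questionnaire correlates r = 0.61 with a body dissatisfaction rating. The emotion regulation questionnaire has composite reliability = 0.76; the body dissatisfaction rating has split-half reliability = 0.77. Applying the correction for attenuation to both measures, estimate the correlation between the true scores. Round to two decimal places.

0.80

r_true = r_obs / √(r_xx · r_yy) = 0.61 / √(0.76 × 0.77) = 0.61 / √0.5852 = 0.61 / 0.7650 ≈ 0.80.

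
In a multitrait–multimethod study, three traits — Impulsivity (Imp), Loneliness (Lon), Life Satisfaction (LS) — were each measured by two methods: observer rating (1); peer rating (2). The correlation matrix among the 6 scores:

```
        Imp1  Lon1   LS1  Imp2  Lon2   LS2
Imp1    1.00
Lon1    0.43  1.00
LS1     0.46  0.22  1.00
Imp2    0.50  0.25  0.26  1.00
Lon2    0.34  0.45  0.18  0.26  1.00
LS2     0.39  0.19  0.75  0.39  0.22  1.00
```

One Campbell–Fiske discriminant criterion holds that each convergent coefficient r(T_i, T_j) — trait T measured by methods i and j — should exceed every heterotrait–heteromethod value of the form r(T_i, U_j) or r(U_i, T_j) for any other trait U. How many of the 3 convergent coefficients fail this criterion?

0

Convergent coefficients and their comparison sets:
Imp (methods 1·2): 0.50 vs {0.34, 0.25, 0.39, 0.26} → pass.
Lon (methods 1·2): 0.45 vs {0.25, 0.34, 0.19, 0.18} → pass.
LS (methods 1·2): 0.75 vs {0.26, 0.39, 0.18, 0.19} → pass.
0 of 3 fail.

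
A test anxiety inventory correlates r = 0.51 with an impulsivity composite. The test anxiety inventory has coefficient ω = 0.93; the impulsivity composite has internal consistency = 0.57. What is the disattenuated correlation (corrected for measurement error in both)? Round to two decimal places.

0.70

r_true = r_obs / √(r_xx · r_yy) = 0.51 / √(0.93 × 0.57) = 0.51 / √0.5301 = 0.51 / 0.7281 ≈ 0.70.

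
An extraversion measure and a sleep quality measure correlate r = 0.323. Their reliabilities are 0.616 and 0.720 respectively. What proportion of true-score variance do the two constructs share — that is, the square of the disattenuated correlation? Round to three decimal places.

0.235

Disattenuated r = 0.323 / √(0.616 × 0.720) = 0.323 / 0.6660 = 0.4850.
Shared true-score variance = 0.4850² = 0.2352 ≈ 0.235.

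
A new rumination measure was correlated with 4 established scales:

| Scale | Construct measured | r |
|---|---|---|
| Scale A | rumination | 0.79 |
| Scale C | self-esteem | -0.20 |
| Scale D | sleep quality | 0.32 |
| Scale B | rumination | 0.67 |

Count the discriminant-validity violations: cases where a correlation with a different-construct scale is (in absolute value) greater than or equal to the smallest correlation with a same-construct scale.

0

Convergent (same construct = rumination): Scale A, Scale B.
Smallest convergent = 0.67. Discriminant |r|: 0.20, 0.32; count ≥ 0.67 → 0.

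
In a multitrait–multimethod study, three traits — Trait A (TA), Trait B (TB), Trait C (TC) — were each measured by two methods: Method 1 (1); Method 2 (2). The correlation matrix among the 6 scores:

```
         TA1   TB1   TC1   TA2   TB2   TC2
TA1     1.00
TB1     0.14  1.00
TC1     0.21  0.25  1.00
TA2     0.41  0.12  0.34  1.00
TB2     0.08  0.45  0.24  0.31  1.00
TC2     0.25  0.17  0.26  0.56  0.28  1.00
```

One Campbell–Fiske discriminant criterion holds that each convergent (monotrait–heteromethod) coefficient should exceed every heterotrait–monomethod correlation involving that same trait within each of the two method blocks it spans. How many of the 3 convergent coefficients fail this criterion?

2

Convergent coefficients and their comparison sets:
TA (methods 1·2): 0.41 vs {0.14, 0.31, 0.21, 0.56} → fail.
TB (methods 1·2): 0.45 vs {0.14, 0.31, 0.25, 0.28} → pass.
TC (methods 1·2): 0.26 vs {0.21, 0.56, 0.25, 0.28} → fail.
2 of 3 fail.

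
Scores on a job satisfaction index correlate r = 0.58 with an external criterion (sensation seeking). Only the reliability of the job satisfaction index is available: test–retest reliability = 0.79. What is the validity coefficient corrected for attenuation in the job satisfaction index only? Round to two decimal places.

Single correction: r_c = r_obs / √r_xx = 0.58 / √0.79 = 0.58 / 0.8888 ≈ 0.65.

0.65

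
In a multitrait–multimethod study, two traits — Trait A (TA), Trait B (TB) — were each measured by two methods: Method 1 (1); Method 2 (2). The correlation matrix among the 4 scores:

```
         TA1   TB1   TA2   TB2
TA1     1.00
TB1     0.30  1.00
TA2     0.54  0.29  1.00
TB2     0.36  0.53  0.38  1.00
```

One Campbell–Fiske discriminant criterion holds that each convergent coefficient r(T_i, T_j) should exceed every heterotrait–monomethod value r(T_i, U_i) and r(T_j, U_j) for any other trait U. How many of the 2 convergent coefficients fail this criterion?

0

Checking each validity diagonal entry against its comparison values:
TA (methods 1·2): 0.54 vs {0.30, 0.38} → pass.
TB (methods 1·2): 0.53 vs {0.30, 0.38} → pass.
0 of 2 fail.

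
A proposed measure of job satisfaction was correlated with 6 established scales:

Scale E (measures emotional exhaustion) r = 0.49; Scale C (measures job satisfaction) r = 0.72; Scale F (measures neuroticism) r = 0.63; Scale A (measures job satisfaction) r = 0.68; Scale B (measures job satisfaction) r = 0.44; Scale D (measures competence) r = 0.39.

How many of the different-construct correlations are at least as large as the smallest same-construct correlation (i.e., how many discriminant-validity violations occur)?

2

Convergent (same construct = job satisfaction): Scale C, Scale A, Scale B.
Smallest convergent = 0.44. Discriminant values: 0.49, 0.63, 0.39; count ≥ 0.44 → 2.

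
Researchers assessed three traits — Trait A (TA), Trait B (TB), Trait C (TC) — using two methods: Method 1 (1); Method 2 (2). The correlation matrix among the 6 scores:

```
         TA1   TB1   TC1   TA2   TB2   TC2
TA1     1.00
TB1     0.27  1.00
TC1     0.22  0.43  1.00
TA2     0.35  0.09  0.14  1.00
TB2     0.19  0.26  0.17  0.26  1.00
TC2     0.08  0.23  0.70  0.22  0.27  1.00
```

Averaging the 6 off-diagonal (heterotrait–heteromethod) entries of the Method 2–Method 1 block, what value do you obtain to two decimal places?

0.15

HTHM values (method 2 × method 1): 0.09, 0.14, 0.19, 0.17, 0.08, 0.23; mean = 0.90/6 = 0.15.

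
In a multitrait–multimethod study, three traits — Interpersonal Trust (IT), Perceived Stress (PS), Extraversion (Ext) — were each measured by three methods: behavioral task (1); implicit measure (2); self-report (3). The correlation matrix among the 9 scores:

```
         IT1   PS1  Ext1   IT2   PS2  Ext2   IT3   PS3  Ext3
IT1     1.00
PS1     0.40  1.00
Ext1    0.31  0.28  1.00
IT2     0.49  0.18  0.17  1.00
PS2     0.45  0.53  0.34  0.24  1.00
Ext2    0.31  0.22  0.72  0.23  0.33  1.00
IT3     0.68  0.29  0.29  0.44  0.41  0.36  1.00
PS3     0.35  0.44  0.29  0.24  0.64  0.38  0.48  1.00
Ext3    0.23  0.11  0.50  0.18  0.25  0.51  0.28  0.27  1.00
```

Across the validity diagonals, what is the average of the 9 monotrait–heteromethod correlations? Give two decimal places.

0.55

Convergent values: 0.49, 0.68, 0.44, 0.53, 0.44, 0.64, 0.72, 0.50, 0.51; mean = 4.95/9 = 0.55.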